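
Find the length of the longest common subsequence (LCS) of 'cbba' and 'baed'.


DP table for LCS of 'cbba' and 'baed':
       b  a  e  d
    0  0  0  0  0
  c 0  0  0  0  0
  b 0  1  1  1  1
  b 0  1  1  1  1
  a 0  1  2  2  2
LCS: 'ba'
LCS length = 2

2


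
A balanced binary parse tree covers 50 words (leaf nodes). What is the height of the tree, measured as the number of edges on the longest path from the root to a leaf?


In a balanced binary tree with n leaves the deepest leaf is ceil(log2(n)) edges below the root.
log2(50) = 5.6439
ceil(5.6439) = 6
height (edges) = 6

6


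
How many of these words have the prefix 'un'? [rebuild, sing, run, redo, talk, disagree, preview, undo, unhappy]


Checking each word for prefix 'un':
  'rebuild' -> no (count: 0)
  'sing' -> no (count: 0)
  'run' -> no (count: 0)
  'redo' -> no (count: 0)
  'talk' -> no (count: 0)
  'disagree' -> no (count: 0)
  'preview' -> no (count: 0)
  'undo' -> YES, starts with 'un' (count: 1)
  'unhappy' -> YES, starts with 'un' (count: 2)
Total with prefix 'un': 2

2


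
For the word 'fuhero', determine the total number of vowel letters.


Scanning each character of 'fuhero':
  Position 1: 'f' -> consonant (running count: 0)
  Position 2: 'u' -> vowel (running count: 1)
  Position 3: 'h' -> consonant (running count: 1)
  Position 4: 'e' -> vowel (running count: 2)
  Position 5: 'r' -> consonant (running count: 2)
  Position 6: 'o' -> vowel (running count: 3)
Total vowels: 3

3


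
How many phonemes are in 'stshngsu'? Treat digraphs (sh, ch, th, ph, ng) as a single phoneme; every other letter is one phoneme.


Parsing 'stshngsu' greedily, digraphs first:
  's' -> consonant phoneme (phonemes so far: 1)
  't' -> consonant phoneme (phonemes so far: 2)
  'sh' -> digraph (1 consonant phoneme) (phonemes so far: 3)
  'ng' -> digraph (1 consonant phoneme) (phonemes so far: 4)
  's' -> consonant phoneme (phonemes so far: 5)
  'u' -> vowel phoneme (phonemes so far: 6)
Total phonemes: 6

6


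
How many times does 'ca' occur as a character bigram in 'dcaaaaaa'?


Scanning 'dcaaaaaa' for bigram 'ca':
  Position 0: 'dc' -> no
  Position 1: 'ca' -> MATCH
  Position 2: 'aa' -> no
  Position 3: 'aa' -> no
  Position 4: 'aa' -> no
  Position 5: 'aa' -> no
  Position 6: 'aa' -> no
Total matches: 1

1


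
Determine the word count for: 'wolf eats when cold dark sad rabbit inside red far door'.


Counting words by splitting on spaces:
  Word 1: 'wolf'
  Word 2: 'eats'
  Word 3: 'when'
  Word 4: 'cold'
  Word 5: 'dark'
  Word 6: 'sad'
  Word 7: 'rabbit'
  Word 8: 'inside'
  Word 9: 'red'
  Word 10: 'far'
  Word 11: 'door'
Total words: 11

11


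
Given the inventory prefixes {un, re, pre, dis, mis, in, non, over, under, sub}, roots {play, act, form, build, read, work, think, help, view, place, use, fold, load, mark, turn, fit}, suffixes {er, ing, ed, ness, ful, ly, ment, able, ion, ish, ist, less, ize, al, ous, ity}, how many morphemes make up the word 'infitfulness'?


Segmenting 'infitfulness' against the inventory:
  'in' -> prefix (morpheme 1)
  'fit' -> root (morpheme 2)
  'ful' -> suffix (morpheme 3)
  'ness' -> suffix (morpheme 4)
Total morphemes: 4

4


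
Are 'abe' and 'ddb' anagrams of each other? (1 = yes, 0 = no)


Sort characters of 'abe': 'abe'
Sort characters of 'ddb': 'bdd'
Sorted forms differ -> they are NOT anagrams
Result: 0

0


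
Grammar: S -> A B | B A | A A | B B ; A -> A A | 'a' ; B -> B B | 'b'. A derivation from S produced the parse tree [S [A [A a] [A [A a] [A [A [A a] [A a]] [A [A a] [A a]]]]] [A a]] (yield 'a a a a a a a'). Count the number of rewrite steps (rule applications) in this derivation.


Every bracketed nonterminal node [X ...] in the tree is produced by exactly one rule application.
Reading the tree off as a leftmost derivation:
  Step 1: S  =>  A A   (applied S -> A A)
  Step 2: A A  =>  A A A   (applied A -> A A)
  Step 3: A A A  =>  a A A   (applied A -> a)
  Step 4: a A A  =>  a A A A   (applied A -> A A)
  Step 5: a A A A  =>  a a A A   (applied A -> a)
  Step 6: a a A A  =>  a a A A A   (applied A -> A A)
  Step 7: a a A A A  =>  a a A A A A   (applied A -> A A)
  Step 8: a a A A A A  =>  a a a A A A   (applied A -> a)
  Step 9: a a a A A A  =>  a a a a A A   (applied A -> a)
  Step 10: a a a a A A  =>  a a a a A A A   (applied A -> A A)
  Step 11: a a a a A A A  =>  a a a a a A A   (applied A -> a)
  Step 12: a a a a a A A  =>  a a a a a a A   (applied A -> a)
  Step 13: a a a a a a A  =>  a a a a a a a   (applied A -> a)
Final yield: a a a a a a a
Total rewrite steps: 13

13


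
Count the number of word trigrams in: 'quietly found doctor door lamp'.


Word trigrams from [5] words:
  Trigram 1: (quietly found doctor)
  Trigram 2: (found doctor door)
  Trigram 3: (doctor door lamp)
Total word trigrams: 5 - 2 = 3

3


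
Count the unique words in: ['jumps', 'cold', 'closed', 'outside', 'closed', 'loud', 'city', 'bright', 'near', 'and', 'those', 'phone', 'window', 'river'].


Listing all tokens and tracking unique types:
  Token 1: 'jumps' -> NEW (unique so far: 1)
  Token 2: 'cold' -> NEW (unique so far: 2)
  Token 3: 'closed' -> NEW (unique so far: 3)
  Token 4: 'outside' -> NEW (unique so far: 4)
  Token 5: 'closed' -> duplicate (unique so far: 4)
  Token 6: 'loud' -> NEW (unique so far: 5)
  Token 7: 'city' -> NEW (unique so far: 6)
  Token 8: 'bright' -> NEW (unique so far: 7)
  Token 9: 'near' -> NEW (unique so far: 8)
  Token 10: 'and' -> NEW (unique so far: 9)
  Token 11: 'those' -> NEW (unique so far: 10)
  Token 12: 'phone' -> NEW (unique so far: 11)
  Token 13: 'window' -> NEW (unique so far: 12)
  Token 14: 'river' -> NEW (unique so far: 13)
Unique types: ('and', 'bright', 'city', 'closed', 'cold', 'jumps', 'loud', 'near', 'outside', 'phone', 'river', 'those', 'window')
Vocabulary size: 13

13


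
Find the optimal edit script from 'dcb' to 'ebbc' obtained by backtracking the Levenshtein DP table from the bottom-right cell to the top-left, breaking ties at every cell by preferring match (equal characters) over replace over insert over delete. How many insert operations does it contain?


Edit distance = 3. Backtracking from cell (3, 4) with preference match > replace > insert > delete,
then listing the resulting alignment 'dcb' -> 'ebbc' left to right:
  Step 1: replace d->e
  Step 2: replace c->b
  Step 3: keep 'b'
  Step 4: insert 'c' [insertion #1]
Total insertions: 1

1


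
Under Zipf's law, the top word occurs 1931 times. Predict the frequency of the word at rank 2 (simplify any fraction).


Zipf's law: freq(rank) = f1 / rank
f1 = 1931, rank = 2
freq = 1931 / 2
GCD(1931, 2) = 1
Simplified: 1931/2

1931/2


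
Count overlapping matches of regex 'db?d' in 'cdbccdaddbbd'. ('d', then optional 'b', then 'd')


Pattern: db?d means 'd', then optional 'b', then 'd'.
Scanning 'cdbccdaddbbd' position-by-position:
  Pos 0: window 'cdb' -> no
  Pos 1: window 'dbc' -> no
  Pos 2: window 'bcc' -> no
  Pos 3: window 'ccd' -> no
  Pos 4: window 'cda' -> no
  Pos 5: window 'dad' -> no
  Pos 6: window 'add' -> no
  Pos 7: window 'ddb' -> MATCH
  Pos 8: window 'dbb' -> no
  Pos 9: window 'bbd' -> no
  Pos 10: window 'bd' -> no
  Pos 11: window 'd' -> no
Total matches: 1

1


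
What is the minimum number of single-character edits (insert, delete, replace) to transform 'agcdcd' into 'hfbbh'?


Building DP table for s1='agcdcd' (len 6) and s2='hfbbh' (len 5):
       h  f  b  b  h
    0  1  2  3  4  5
  a 1  1  2  3  4  5
  g 2  2  2  3  4  5
  c 3  3  3  3  4  5
  d 4  4  4  4  4  5
  c 5  5  5  5  5  5
  d 6  6  6  6  6  6
Edit distance = dp[6][5] = 6

6


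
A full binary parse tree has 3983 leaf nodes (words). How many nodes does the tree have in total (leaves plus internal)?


Leaf nodes (terminals): 3983
Internal nodes = n - 1 = 3983 - 1 = 3982
Total = leaves + internal = 3983 + 3982 = 7965

7965


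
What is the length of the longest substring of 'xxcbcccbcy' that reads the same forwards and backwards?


Scanning 'xxcbcccbcy' for palindromic substrings.
Substring at positions 2-8: 'cbcccbc'.
Check: reverse('cbcccbc') = 'cbcccbc' -> palindrome confirmed.
Neighbouring characters ('x' / 'y') break symmetry, so it cannot extend further.
No longer palindromic substring exists; longest length = 7

7


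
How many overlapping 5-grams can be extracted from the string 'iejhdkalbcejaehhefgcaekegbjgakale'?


String 'iejhdkalbcejaehhefgcaekegbjgakale' has length L = 33.
Number of overlapping n-grams = L - n + 1
Substituting: 33 - 5 + 1 = 29

29


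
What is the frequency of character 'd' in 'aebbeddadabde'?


Scanning 'aebbeddadabde' for 'd':
  Position 5: 'd' -> MATCH (count: 1)
  Position 6: 'd' -> MATCH (count: 2)
  Position 8: 'd' -> MATCH (count: 3)
  Position 11: 'd' -> MATCH (count: 4)
Total occurrences of 'd': 4

4


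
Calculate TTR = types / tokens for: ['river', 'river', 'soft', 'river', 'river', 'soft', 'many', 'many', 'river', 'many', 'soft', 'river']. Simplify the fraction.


Tokens: 12
Unique types: ('many', 'river', 'soft') = 3
TTR = 3/12
Simplify: divide both by 3 -> 1/4
TTR = 1/4

1/4


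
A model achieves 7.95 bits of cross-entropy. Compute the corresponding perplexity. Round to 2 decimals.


Perplexity formula: PP = 2^H
H = 7.95
PP = 2^7.95
Decompose: 2^7.95 = 2^7 * 2^0.95
2^7 = 128, 2^0.95 ~ 1.9318727
PP ~ 128 * 1.9318727 = 247.2797056
Rounded to 2 decimals: 247.28

247.28


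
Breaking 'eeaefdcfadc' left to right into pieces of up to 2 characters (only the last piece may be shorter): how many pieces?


'eeaefdcfadc' has 11 characters.
Chunking with max size 2:
  Chunk 1: 'ee' (positions 0-1)
  Chunk 2: 'ae' (positions 2-3)
  Chunk 3: 'fd' (positions 4-5)
  Chunk 4: 'cf' (positions 6-7)
  Chunk 5: 'ad' (positions 8-9)
  Chunk 6: 'c' (positions 10-10)
Total chunks: ceil(11 / 2) = 6

6


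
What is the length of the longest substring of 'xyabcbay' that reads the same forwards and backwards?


Scanning 'xyabcbay' for palindromic substrings.
Substring at positions 1-7: 'yabcbay'.
Check: reverse('yabcbay') = 'yabcbay' -> palindrome confirmed.
Neighbouring characters ('x' / '-') break symmetry, so it cannot extend further.
No longer palindromic substring exists; longest length = 7

7


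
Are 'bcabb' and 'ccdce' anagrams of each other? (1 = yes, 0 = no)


Sort characters of 'bcabb': 'abbbc'
Sort characters of 'ccdce': 'cccde'
Sorted forms differ -> they are NOT anagrams
Result: 0

0


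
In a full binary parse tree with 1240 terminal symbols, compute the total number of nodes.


Leaf nodes (terminals): 1240
Internal nodes = n - 1 = 1240 - 1 = 1239
Total = leaves + internal = 1240 + 1239 = 2479

2479


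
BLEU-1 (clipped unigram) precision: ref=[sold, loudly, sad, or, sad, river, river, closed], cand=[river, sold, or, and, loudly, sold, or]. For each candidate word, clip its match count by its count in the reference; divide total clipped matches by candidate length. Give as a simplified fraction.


Reference word counts: {'closed': 1, 'loudly': 1, 'or': 1, 'river': 2, 'sad': 2, 'sold': 1}
Checking each candidate word (with clipping):
  'river' -> in reference (ref count 2, used 1/2) -> match (matches: 1)
  'sold' -> in reference (ref count 1, used 1/1) -> match (matches: 2)
  'or' -> in reference (ref count 1, used 1/1) -> match (matches: 3)
  'and' -> not in reference -> no match (matches: 3)
  'loudly' -> in reference (ref count 1, used 1/1) -> match (matches: 4)
  'sold' -> ref count 1 already used up (1/1) -> clipped, no match (matches: 4)
  'or' -> ref count 1 already used up (1/1) -> clipped, no match (matches: 4)
Clipped matches: 4, Candidate length: 7
Precision = 4/7

4/7


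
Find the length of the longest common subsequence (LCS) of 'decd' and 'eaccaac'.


DP table for LCS of 'decd' and 'eaccaac':
       e  a  c  c  a  a  c
    0  0  0  0  0  0  0  0
  d 0  0  0  0  0  0  0  0
  e 0  1  1  1  1  1  1  1
  c 0  1  1  2  2  2  2  2
  d 0  1  1  2  2  2  2  2
LCS: 'ec'
LCS length = 2

2


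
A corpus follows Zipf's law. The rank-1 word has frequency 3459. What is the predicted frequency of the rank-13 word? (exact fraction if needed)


Zipf's law: freq(rank) = f1 / rank
f1 = 3459, rank = 13
freq = 3459 / 13
GCD(3459, 13) = 1
Simplified: 3459/13

3459/13


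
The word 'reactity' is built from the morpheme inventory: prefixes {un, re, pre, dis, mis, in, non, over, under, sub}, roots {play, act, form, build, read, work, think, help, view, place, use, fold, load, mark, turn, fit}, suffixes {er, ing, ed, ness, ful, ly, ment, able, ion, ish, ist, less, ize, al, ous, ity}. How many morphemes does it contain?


Segmenting 'reactity' against the inventory:
  're' -> prefix (morpheme 1)
  'act' -> root (morpheme 2)
  'ity' -> suffix (morpheme 3)
Total morphemes: 3

3


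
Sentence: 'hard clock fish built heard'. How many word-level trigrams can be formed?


Word trigrams from [5] words:
  Trigram 1: (hard clock fish)
  Trigram 2: (clock fish built)
  Trigram 3: (fish built heard)
Total word trigrams: 5 - 2 = 3

3


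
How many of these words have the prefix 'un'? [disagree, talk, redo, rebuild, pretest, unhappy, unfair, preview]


Checking each word for prefix 'un':
  'disagree' -> no (count: 0)
  'talk' -> no (count: 0)
  'redo' -> no (count: 0)
  'rebuild' -> no (count: 0)
  'pretest' -> no (count: 0)
  'unhappy' -> YES, starts with 'un' (count: 1)
  'unfair' -> YES, starts with 'un' (count: 2)
  'preview' -> no (count: 2)
Total with prefix 'un': 2

2


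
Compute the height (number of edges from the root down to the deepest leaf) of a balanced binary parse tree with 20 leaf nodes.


In a balanced binary tree with n leaves the deepest leaf is ceil(log2(n)) edges below the root.
log2(20) = 4.3219
ceil(4.3219) = 5
height (edges) = 5

5


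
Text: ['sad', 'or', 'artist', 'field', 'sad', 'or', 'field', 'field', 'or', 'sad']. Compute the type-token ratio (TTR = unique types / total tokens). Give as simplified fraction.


Tokens: 10
Unique types: ('artist', 'field', 'or', 'sad') = 4
TTR = 4/10
Simplify: divide both by 2 -> 2/5
TTR = 2/5

2/5


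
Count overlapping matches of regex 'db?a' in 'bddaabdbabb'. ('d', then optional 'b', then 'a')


Pattern: db?a means 'd', then optional 'b', then 'a'.
Scanning 'bddaabdbabb' position-by-position:
  Pos 0: window 'bdd' -> no
  Pos 1: window 'dda' -> no
  Pos 2: window 'daa' -> MATCH
  Pos 3: window 'aab' -> no
  Pos 4: window 'abd' -> no
  Pos 5: window 'bdb' -> no
  Pos 6: window 'dba' -> MATCH
  Pos 7: window 'bab' -> no
  Pos 8: window 'abb' -> no
  Pos 9: window 'bb' -> no
  Pos 10: window 'b' -> no
Total matches: 2

2


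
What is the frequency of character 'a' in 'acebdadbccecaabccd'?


Scanning 'acebdadbccecaabccd' for 'a':
  Position 0: 'a' -> MATCH (count: 1)
  Position 5: 'a' -> MATCH (count: 2)
  Position 12: 'a' -> MATCH (count: 3)
  Position 13: 'a' -> MATCH (count: 4)
Total occurrences of 'a': 4

4


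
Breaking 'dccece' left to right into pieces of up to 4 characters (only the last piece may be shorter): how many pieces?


'dccece' has 6 characters.
Chunking with max size 4:
  Chunk 1: 'dcce' (positions 0-3)
  Chunk 2: 'ce' (positions 4-5)
Total chunks: ceil(6 / 4) = 2

2


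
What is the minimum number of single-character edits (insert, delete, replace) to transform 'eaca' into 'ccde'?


Building DP table for s1='eaca' (len 4) and s2='ccde' (len 4):
       c  c  d  e
    0  1  2  3  4
  e 1  1  2  3  3
  a 2  2  2  3  4
  c 3  2  2  3  4
  a 4  3  3  3  4
Edit distance = dp[4][4] = 4

4


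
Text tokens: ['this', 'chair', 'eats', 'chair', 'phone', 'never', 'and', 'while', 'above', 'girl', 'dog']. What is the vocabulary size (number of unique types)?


Listing all tokens and tracking unique types:
  Token 1: 'this' -> NEW (unique so far: 1)
  Token 2: 'chair' -> NEW (unique so far: 2)
  Token 3: 'eats' -> NEW (unique so far: 3)
  Token 4: 'chair' -> duplicate (unique so far: 3)
  Token 5: 'phone' -> NEW (unique so far: 4)
  Token 6: 'never' -> NEW (unique so far: 5)
  Token 7: 'and' -> NEW (unique so far: 6)
  Token 8: 'while' -> NEW (unique so far: 7)
  Token 9: 'above' -> NEW (unique so far: 8)
  Token 10: 'girl' -> NEW (unique so far: 9)
  Token 11: 'dog' -> NEW (unique so far: 10)
Unique types: ('above', 'and', 'chair', 'dog', 'eats', 'girl', 'never', 'phone', 'this', 'while')
Vocabulary size: 10

10


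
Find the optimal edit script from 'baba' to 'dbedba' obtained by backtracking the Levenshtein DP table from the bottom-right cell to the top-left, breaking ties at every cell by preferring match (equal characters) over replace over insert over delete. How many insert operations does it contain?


Edit distance = 3. Backtracking from cell (4, 6) with preference match > replace > insert > delete,
then listing the resulting alignment 'baba' -> 'dbedba' left to right:
  Step 1: insert 'd' [insertion #1]
  Step 2: keep 'b'
  Step 3: insert 'e' [insertion #2]
  Step 4: replace a->d
  Step 5: keep 'b'
  Step 6: keep 'a'
Total insertions: 2

2


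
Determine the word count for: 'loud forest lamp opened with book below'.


Counting words by splitting on spaces:
  Word 1: 'loud'
  Word 2: 'forest'
  Word 3: 'lamp'
  Word 4: 'opened'
  Word 5: 'with'
  Word 6: 'book'
  Word 7: 'below'
Total words: 7

7


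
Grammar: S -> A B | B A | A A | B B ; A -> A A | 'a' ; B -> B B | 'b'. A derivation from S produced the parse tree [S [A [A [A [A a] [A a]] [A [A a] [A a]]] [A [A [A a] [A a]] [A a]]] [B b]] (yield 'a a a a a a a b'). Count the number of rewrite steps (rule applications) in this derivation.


Every bracketed nonterminal node [X ...] in the tree is produced by exactly one rule application.
Reading the tree off as a leftmost derivation:
  Step 1: S  =>  A B   (applied S -> A B)
  Step 2: A B  =>  A A B   (applied A -> A A)
  Step 3: A A B  =>  A A A B   (applied A -> A A)
  Step 4: A A A B  =>  A A A A B   (applied A -> A A)
  Step 5: A A A A B  =>  a A A A B   (applied A -> a)
  Step 6: a A A A B  =>  a a A A B   (applied A -> a)
  Step 7: a a A A B  =>  a a A A A B   (applied A -> A A)
  Step 8: a a A A A B  =>  a a a A A B   (applied A -> a)
  Step 9: a a a A A B  =>  a a a a A B   (applied A -> a)
  Step 10: a a a a A B  =>  a a a a A A B   (applied A -> A A)
  Step 11: a a a a A A B  =>  a a a a A A A B   (applied A -> A A)
  Step 12: a a a a A A A B  =>  a a a a a A A B   (applied A -> a)
  Step 13: a a a a a A A B  =>  a a a a a a A B   (applied A -> a)
  Step 14: a a a a a a A B  =>  a a a a a a a B   (applied A -> a)
  Step 15: a a a a a a a B  =>  a a a a a a a b   (applied B -> b)
Final yield: a a a a a a a b
Total rewrite steps: 15

15


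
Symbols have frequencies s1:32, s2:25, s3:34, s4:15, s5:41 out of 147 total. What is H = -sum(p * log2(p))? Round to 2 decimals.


Computing entropy H = -sum(p_i * log2(p_i)):
  s1: p = 32/147 = 0.2177, -p*log2(p) = 0.4788
  s2: p = 25/147 = 0.1701, -p*log2(p) = 0.4347
  s3: p = 34/147 = 0.2313, -p*log2(p) = 0.4885
  s4: p = 15/147 = 0.1020, -p*log2(p) = 0.3360
  s5: p = 41/147 = 0.2789, -p*log2(p) = 0.5138
H = sum of terms = 2.2518
Rounded to 2 decimals: 2.25

2.25


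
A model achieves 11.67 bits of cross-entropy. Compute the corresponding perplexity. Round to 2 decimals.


Perplexity formula: PP = 2^H
H = 11.67
PP = 2^11.67
Decompose: 2^11.67 = 2^11 * 2^0.67
2^11 = 2048, 2^0.67 ~ 1.5910730
PP ~ 2048 * 1.5910730 = 3258.5175040
Rounded to 2 decimals: 3258.52

3258.52


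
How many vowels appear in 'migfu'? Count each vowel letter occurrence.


Scanning each character of 'migfu':
  Position 1: 'm' -> consonant (running count: 0)
  Position 2: 'i' -> vowel (running count: 1)
  Position 3: 'g' -> consonant (running count: 1)
  Position 4: 'f' -> consonant (running count: 1)
  Position 5: 'u' -> vowel (running count: 2)
Total vowels: 2

2


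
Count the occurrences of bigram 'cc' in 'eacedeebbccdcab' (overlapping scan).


Scanning 'eacedeebbccdcab' for bigram 'cc':
  Position 0: 'ea' -> no
  Position 1: 'ac' -> no
  Position 2: 'ce' -> no
  Position 3: 'ed' -> no
  Position 4: 'de' -> no
  Position 5: 'ee' -> no
  Position 6: 'eb' -> no
  Position 7: 'bb' -> no
  Position 8: 'bc' -> no
  Position 9: 'cc' -> MATCH
  Position 10: 'cd' -> no
  Position 11: 'dc' -> no
  Position 12: 'ca' -> no
  Position 13: 'ab' -> no
Total matches: 1

1


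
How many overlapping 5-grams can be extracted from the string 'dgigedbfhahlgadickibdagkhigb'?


String 'dgigedbfhahlgadickibdagkhigb' has length L = 28.
Number of overlapping n-grams = L - n + 1
Substituting: 28 - 5 + 1 = 24

24


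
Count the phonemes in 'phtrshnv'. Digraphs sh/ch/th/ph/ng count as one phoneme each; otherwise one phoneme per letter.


Parsing 'phtrshnv' greedily, digraphs first:
  'ph' -> digraph (1 consonant phoneme) (phonemes so far: 1)
  't' -> consonant phoneme (phonemes so far: 2)
  'r' -> consonant phoneme (phonemes so far: 3)
  'sh' -> digraph (1 consonant phoneme) (phonemes so far: 4)
  'n' -> consonant phoneme (phonemes so far: 5)
  'v' -> consonant phoneme (phonemes so far: 6)
Total phonemes: 6

6


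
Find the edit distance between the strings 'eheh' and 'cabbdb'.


Building DP table for s1='eheh' (len 4) and s2='cabbdb' (len 6):
       c  a  b  b  d  b
    0  1  2  3  4  5  6
  e 1  1  2  3  4  5  6
  h 2  2  2  3  4  5  6
  e 3  3  3  3  4  5  6
  h 4  4  4  4  4  5  6
Edit distance = dp[4][6] = 6

6


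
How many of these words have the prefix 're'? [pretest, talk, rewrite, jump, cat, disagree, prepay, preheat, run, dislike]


Checking each word for prefix 're':
  'pretest' -> no (count: 0)
  'talk' -> no (count: 0)
  'rewrite' -> YES, starts with 're' (count: 1)
  'jump' -> no (count: 1)
  'cat' -> no (count: 1)
  'disagree' -> no (count: 1)
  'prepay' -> no (count: 1)
  'preheat' -> no (count: 1)
  'run' -> no (count: 1)
  'dislike' -> no (count: 1)
Total with prefix 're': 1

1


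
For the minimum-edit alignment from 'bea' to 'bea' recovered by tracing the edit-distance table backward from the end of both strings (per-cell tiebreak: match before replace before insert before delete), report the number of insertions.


Edit distance = 0. Backtracking from cell (3, 3) with preference match > replace > insert > delete,
then listing the resulting alignment 'bea' -> 'bea' left to right:
  Step 1: keep 'b'
  Step 2: keep 'e'
  Step 3: keep 'a'
Total insertions: 0

0


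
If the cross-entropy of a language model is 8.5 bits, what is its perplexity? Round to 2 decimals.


Perplexity formula: PP = 2^H
H = 8.5
PP = 2^8.5
Decompose: 2^8.5 = 2^8 * 2^0.5 = 2^8 * sqrt(2)
2^8 = 256, sqrt(2) ~ 1.4142136
PP ~ 256 * 1.4142136 = 362.0386816
Rounded to 2 decimals: 362.04

362.04


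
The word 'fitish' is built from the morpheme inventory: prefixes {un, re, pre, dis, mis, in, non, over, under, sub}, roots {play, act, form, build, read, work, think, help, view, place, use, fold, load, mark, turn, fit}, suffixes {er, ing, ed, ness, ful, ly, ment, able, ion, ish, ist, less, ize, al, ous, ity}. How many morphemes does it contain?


Segmenting 'fitish' against the inventory:
  'fit' -> root (morpheme 1)
  'ish' -> suffix (morpheme 2)
Total morphemes: 2

2


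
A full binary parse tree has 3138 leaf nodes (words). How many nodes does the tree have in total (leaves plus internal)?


Leaf nodes (terminals): 3138
Internal nodes = n - 1 = 3138 - 1 = 3137
Total = leaves + internal = 3138 + 3137 = 6275

6275


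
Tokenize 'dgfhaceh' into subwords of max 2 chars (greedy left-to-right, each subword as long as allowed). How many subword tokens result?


'dgfhaceh' has 8 characters.
Chunking with max size 2:
  Chunk 1: 'dg' (positions 0-1)
  Chunk 2: 'fh' (positions 2-3)
  Chunk 3: 'ac' (positions 4-5)
  Chunk 4: 'eh' (positions 6-7)
Total chunks: ceil(8 / 2) = 4

4


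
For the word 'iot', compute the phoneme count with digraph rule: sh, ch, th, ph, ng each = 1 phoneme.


Parsing 'iot' greedily, digraphs first:
  'i' -> vowel phoneme (phonemes so far: 1)
  'o' -> vowel phoneme (phonemes so far: 2)
  't' -> consonant phoneme (phonemes so far: 3)
Total phonemes: 3

3


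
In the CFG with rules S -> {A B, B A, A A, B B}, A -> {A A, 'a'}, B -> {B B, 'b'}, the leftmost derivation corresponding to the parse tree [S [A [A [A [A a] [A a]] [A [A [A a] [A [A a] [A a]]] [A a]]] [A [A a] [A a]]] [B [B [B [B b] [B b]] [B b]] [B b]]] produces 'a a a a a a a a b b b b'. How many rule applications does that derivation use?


Every bracketed nonterminal node [X ...] in the tree is produced by exactly one rule application.
Reading the tree off as a leftmost derivation:
  Step 1: S  =>  A B   (applied S -> A B)
  Step 2: A B  =>  A A B   (applied A -> A A)
  Step 3: A A B  =>  A A A B   (applied A -> A A)
  Step 4: A A A B  =>  A A A A B   (applied A -> A A)
  Step 5: A A A A B  =>  a A A A B   (applied A -> a)
  Step 6: a A A A B  =>  a a A A B   (applied A -> a)
  Step 7: a a A A B  =>  a a A A A B   (applied A -> A A)
  Step 8: a a A A A B  =>  a a A A A A B   (applied A -> A A)
  Step 9: a a A A A A B  =>  a a a A A A B   (applied A -> a)
  Step 10: a a a A A A B  =>  a a a A A A A B   (applied A -> A A)
  Step 11: a a a A A A A B  =>  a a a a A A A B   (applied A -> a)
  Step 12: a a a a A A A B  =>  a a a a a A A B   (applied A -> a)
  Step 13: a a a a a A A B  =>  a a a a a a A B   (applied A -> a)
  Step 14: a a a a a a A B  =>  a a a a a a A A B   (applied A -> A A)
  Step 15: a a a a a a A A B  =>  a a a a a a a A B   (applied A -> a)
  Step 16: a a a a a a a A B  =>  a a a a a a a a B   (applied A -> a)
  Step 17: a a a a a a a a B  =>  a a a a a a a a B B   (applied B -> B B)
  Step 18: a a a a a a a a B B  =>  a a a a a a a a B B B   (applied B -> B B)
  Step 19: a a a a a a a a B B B  =>  a a a a a a a a B B B B   (applied B -> B B)
  Step 20: a a a a a a a a B B B B  =>  a a a a a a a a b B B B   (applied B -> b)
  Step 21: a a a a a a a a b B B B  =>  a a a a a a a a b b B B   (applied B -> b)
  Step 22: a a a a a a a a b b B B  =>  a a a a a a a a b b b B   (applied B -> b)
  Step 23: a a a a a a a a b b b B  =>  a a a a a a a a b b b b   (applied B -> b)
Final yield: a a a a a a a a b b b b
Total rewrite steps: 23

23


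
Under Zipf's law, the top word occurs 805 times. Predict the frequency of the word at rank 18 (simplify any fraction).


Zipf's law: freq(rank) = f1 / rank
f1 = 805, rank = 18
freq = 805 / 18
GCD(805, 18) = 1
Simplified: 805/18

805/18


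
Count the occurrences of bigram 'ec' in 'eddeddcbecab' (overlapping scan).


Scanning 'eddeddcbecab' for bigram 'ec':
  Position 0: 'ed' -> no
  Position 1: 'dd' -> no
  Position 2: 'de' -> no
  Position 3: 'ed' -> no
  Position 4: 'dd' -> no
  Position 5: 'dc' -> no
  Position 6: 'cb' -> no
  Position 7: 'be' -> no
  Position 8: 'ec' -> MATCH
  Position 9: 'ca' -> no
  Position 10: 'ab' -> no
Total matches: 1

1


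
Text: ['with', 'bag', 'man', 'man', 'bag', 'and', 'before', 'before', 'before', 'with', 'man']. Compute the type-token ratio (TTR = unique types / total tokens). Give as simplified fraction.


Tokens: 11
Unique types: ('and', 'bag', 'before', 'man', 'with') = 5
TTR = 5/11
Already in lowest terms.

5/11


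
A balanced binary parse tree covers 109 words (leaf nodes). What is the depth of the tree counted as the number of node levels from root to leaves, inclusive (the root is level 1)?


In a balanced binary tree with n leaves the deepest leaf is ceil(log2(n)) edges below the root,
so counting node levels inclusive of root and leaves gives ceil(log2(n)) + 1 levels.
log2(109) = 6.7682
ceil(6.7682) = 7
levels = 7 + 1 = 8

8


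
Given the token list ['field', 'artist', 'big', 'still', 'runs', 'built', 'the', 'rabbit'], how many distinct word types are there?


Listing all tokens and tracking unique types:
  Token 1: 'field' -> NEW (unique so far: 1)
  Token 2: 'artist' -> NEW (unique so far: 2)
  Token 3: 'big' -> NEW (unique so far: 3)
  Token 4: 'still' -> NEW (unique so far: 4)
  Token 5: 'runs' -> NEW (unique so far: 5)
  Token 6: 'built' -> NEW (unique so far: 6)
  Token 7: 'the' -> NEW (unique so far: 7)
  Token 8: 'rabbit' -> NEW (unique so far: 8)
Unique types: ('artist', 'big', 'built', 'field', 'rabbit', 'runs', 'still', 'the')
Vocabulary size: 8

8


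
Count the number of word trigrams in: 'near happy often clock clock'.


Word trigrams from [5] words:
  Trigram 1: (near happy often)
  Trigram 2: (happy often clock)
  Trigram 3: (often clock clock)
Total word trigrams: 5 - 2 = 3

3


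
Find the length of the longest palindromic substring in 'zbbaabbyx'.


Scanning 'zbbaabbyx' for palindromic substrings.
Substring at positions 1-6: 'bbaabb'.
Check: reverse('bbaabb') = 'bbaabb' -> palindrome confirmed.
Neighbouring characters ('z' / 'y') break symmetry, so it cannot extend further.
No longer palindromic substring exists; longest length = 6

6


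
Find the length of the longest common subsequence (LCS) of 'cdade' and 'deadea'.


DP table for LCS of 'cdade' and 'deadea':
       d  e  a  d  e  a
    0  0  0  0  0  0  0
  c 0  0  0  0  0  0  0
  d 0  1  1  1  1  1  1
  a 0  1  1  2  2  2  2
  d 0  1  1  2  3  3  3
  e 0  1  2  2  3  4  4
LCS: 'dade'
LCS length = 4

4


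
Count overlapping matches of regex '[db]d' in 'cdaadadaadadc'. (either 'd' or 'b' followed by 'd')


Pattern: [db]d means either 'd' or 'b' followed by 'd'.
Scanning 'cdaadadaadadc' position-by-position:
  Pos 0: window 'cd' -> no
  Pos 1: window 'da' -> no
  Pos 2: window 'aa' -> no
  Pos 3: window 'ad' -> no
  Pos 4: window 'da' -> no
  Pos 5: window 'ad' -> no
  Pos 6: window 'da' -> no
  Pos 7: window 'aa' -> no
  Pos 8: window 'ad' -> no
  Pos 9: window 'da' -> no
  Pos 10: window 'ad' -> no
  Pos 11: window 'dc' -> no
  Pos 12: window 'c' -> no
Total matches: 0

0


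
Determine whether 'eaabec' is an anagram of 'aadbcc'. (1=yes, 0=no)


Sort characters of 'eaabec': 'aabcee'
Sort characters of 'aadbcc': 'aabccd'
Sorted forms differ -> they are NOT anagrams
Result: 0

0


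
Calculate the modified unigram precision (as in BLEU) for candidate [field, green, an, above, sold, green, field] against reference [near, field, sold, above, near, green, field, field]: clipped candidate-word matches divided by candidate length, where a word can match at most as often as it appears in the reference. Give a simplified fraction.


Reference word counts: {'above': 1, 'field': 3, 'green': 1, 'near': 2, 'sold': 1}
Checking each candidate word (with clipping):
  'field' -> in reference (ref count 3, used 1/3) -> match (matches: 1)
  'green' -> in reference (ref count 1, used 1/1) -> match (matches: 2)
  'an' -> not in reference -> no match (matches: 2)
  'above' -> in reference (ref count 1, used 1/1) -> match (matches: 3)
  'sold' -> in reference (ref count 1, used 1/1) -> match (matches: 4)
  'green' -> ref count 1 already used up (1/1) -> clipped, no match (matches: 4)
  'field' -> in reference (ref count 3, used 2/3) -> match (matches: 5)
Clipped matches: 5, Candidate length: 7
Precision = 5/7

5/7


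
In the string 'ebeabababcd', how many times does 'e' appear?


Scanning 'ebeabababcd' for 'e':
  Position 0: 'e' -> MATCH (count: 1)
  Position 2: 'e' -> MATCH (count: 2)
Total occurrences of 'e': 2

2


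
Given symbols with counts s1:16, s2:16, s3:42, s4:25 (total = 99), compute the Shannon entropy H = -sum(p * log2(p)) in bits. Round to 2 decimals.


Computing entropy H = -sum(p_i * log2(p_i)):
  s1: p = 16/99 = 0.1616, -p*log2(p) = 0.4249
  s2: p = 16/99 = 0.1616, -p*log2(p) = 0.4249
  s3: p = 42/99 = 0.4242, -p*log2(p) = 0.5248
  s4: p = 25/99 = 0.2525, -p*log2(p) = 0.5014
H = sum of terms = 1.8760
Rounded to 2 decimals: 1.88

1.88


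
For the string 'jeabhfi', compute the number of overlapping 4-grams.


String 'jeabhfi' has length L = 7.
Number of overlapping n-grams = L - n + 1
Substituting: 7 - 4 + 1 = 4

4


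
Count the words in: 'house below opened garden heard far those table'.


Counting words by splitting on spaces:
  Word 1: 'house'
  Word 2: 'below'
  Word 3: 'opened'
  Word 4: 'garden'
  Word 5: 'heard'
  Word 6: 'far'
  Word 7: 'those'
  Word 8: 'table'
Total words: 8

8


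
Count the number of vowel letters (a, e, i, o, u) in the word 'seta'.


Scanning each character of 'seta':
  Position 1: 's' -> consonant (running count: 0)
  Position 2: 'e' -> vowel (running count: 1)
  Position 3: 't' -> consonant (running count: 1)
  Position 4: 'a' -> vowel (running count: 2)
Total vowels: 2

2


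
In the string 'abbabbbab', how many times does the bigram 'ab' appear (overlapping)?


Scanning 'abbabbbab' for bigram 'ab':
  Position 0: 'ab' -> MATCH
  Position 1: 'bb' -> no
  Position 2: 'ba' -> no
  Position 3: 'ab' -> MATCH
  Position 4: 'bb' -> no
  Position 5: 'bb' -> no
  Position 6: 'ba' -> no
  Position 7: 'ab' -> MATCH
Total matches: 3

3


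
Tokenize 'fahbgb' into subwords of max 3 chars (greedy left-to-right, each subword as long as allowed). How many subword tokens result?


'fahbgb' has 6 characters.
Chunking with max size 3:
  Chunk 1: 'fah' (positions 0-2)
  Chunk 2: 'bgb' (positions 3-5)
Total chunks: ceil(6 / 3) = 2

2


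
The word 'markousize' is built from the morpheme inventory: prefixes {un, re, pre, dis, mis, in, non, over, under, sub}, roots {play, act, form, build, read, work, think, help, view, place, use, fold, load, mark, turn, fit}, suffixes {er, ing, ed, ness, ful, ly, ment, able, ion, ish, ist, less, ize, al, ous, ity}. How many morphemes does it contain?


Segmenting 'markousize' against the inventory:
  'mark' -> root (morpheme 1)
  'ous' -> suffix (morpheme 2)
  'ize' -> suffix (morpheme 3)
Total morphemes: 3

3


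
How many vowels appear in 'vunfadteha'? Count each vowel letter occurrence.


Scanning each character of 'vunfadteha':
  Position 1: 'v' -> consonant (running count: 0)
  Position 2: 'u' -> vowel (running count: 1)
  Position 3: 'n' -> consonant (running count: 1)
  Position 4: 'f' -> consonant (running count: 1)
  Position 5: 'a' -> vowel (running count: 2)
  Position 6: 'd' -> consonant (running count: 2)
  Position 7: 't' -> consonant (running count: 2)
  Position 8: 'e' -> vowel (running count: 3)
  Position 9: 'h' -> consonant (running count: 3)
  Position 10: 'a' -> vowel (running count: 4)
Total vowels: 4

4


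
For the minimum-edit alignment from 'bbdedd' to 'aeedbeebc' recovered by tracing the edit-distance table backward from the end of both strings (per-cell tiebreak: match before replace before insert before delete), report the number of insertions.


Edit distance = 7. Backtracking from cell (6, 9) with preference match > replace > insert > delete,
then listing the resulting alignment 'bbdedd' -> 'aeedbeebc' left to right:
  Step 1: insert 'a' [insertion #1]
  Step 2: insert 'e' [insertion #2]
  Step 3: insert 'e' [insertion #3]
  Step 4: replace b->d
  Step 5: keep 'b'
  Step 6: replace d->e
  Step 7: keep 'e'
  Step 8: replace d->b
  Step 9: replace d->c
Total insertions: 3

3


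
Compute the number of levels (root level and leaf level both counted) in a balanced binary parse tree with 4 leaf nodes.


In a balanced binary tree with n leaves the deepest leaf is ceil(log2(n)) edges below the root,
so counting node levels inclusive of root and leaves gives ceil(log2(n)) + 1 levels.
log2(4) = 2.0000
ceil(2.0000) = 2
levels = 2 + 1 = 3

3


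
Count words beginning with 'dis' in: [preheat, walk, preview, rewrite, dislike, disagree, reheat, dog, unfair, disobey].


Checking each word for prefix 'dis':
  'preheat' -> no (count: 0)
  'walk' -> no (count: 0)
  'preview' -> no (count: 0)
  'rewrite' -> no (count: 0)
  'dislike' -> YES, starts with 'dis' (count: 1)
  'disagree' -> YES, starts with 'dis' (count: 2)
  'reheat' -> no (count: 2)
  'dog' -> no (count: 2)
  'unfair' -> no (count: 2)
  'disobey' -> YES, starts with 'dis' (count: 3)
Total with prefix 'dis': 3

3


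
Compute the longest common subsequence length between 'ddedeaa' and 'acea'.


DP table for LCS of 'ddedeaa' and 'acea':
       a  c  e  a
    0  0  0  0  0
  d 0  0  0  0  0
  d 0  0  0  0  0
  e 0  0  0  1  1
  d 0  0  0  1  1
  e 0  0  0  1  1
  a 0  1  1  1  2
  a 0  1  1  1  2
LCS: 'ea'
LCS length = 2

2


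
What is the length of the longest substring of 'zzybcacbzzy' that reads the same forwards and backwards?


Scanning 'zzybcacbzzy' for palindromic substrings.
Substring at positions 3-7: 'bcacb'.
Check: reverse('bcacb') = 'bcacb' -> palindrome confirmed.
Neighbouring characters ('y' / 'z') break symmetry, so it cannot extend further.
No longer palindromic substring exists; longest length = 5

5


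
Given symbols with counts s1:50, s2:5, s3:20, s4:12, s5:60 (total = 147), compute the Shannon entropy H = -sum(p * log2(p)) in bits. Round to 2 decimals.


Computing entropy H = -sum(p_i * log2(p_i)):
  s1: p = 50/147 = 0.3401, -p*log2(p) = 0.5292
  s2: p = 5/147 = 0.0340, -p*log2(p) = 0.1659
  s3: p = 20/147 = 0.1361, -p*log2(p) = 0.3915
  s4: p = 12/147 = 0.0816, -p*log2(p) = 0.2951
  s5: p = 60/147 = 0.4082, -p*log2(p) = 0.5277
H = sum of terms = 1.9094
Rounded to 2 decimals: 1.91

1.91


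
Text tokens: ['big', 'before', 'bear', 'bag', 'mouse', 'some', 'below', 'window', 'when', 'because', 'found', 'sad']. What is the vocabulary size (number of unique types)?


Listing all tokens and tracking unique types:
  Token 1: 'big' -> NEW (unique so far: 1)
  Token 2: 'before' -> NEW (unique so far: 2)
  Token 3: 'bear' -> NEW (unique so far: 3)
  Token 4: 'bag' -> NEW (unique so far: 4)
  Token 5: 'mouse' -> NEW (unique so far: 5)
  Token 6: 'some' -> NEW (unique so far: 6)
  Token 7: 'below' -> NEW (unique so far: 7)
  Token 8: 'window' -> NEW (unique so far: 8)
  Token 9: 'when' -> NEW (unique so far: 9)
  Token 10: 'because' -> NEW (unique so far: 10)
  Token 11: 'found' -> NEW (unique so far: 11)
  Token 12: 'sad' -> NEW (unique so far: 12)
Unique types: ('bag', 'bear', 'because', 'before', 'below', 'big', 'found', 'mouse', 'sad', 'some', 'when', 'window')
Vocabulary size: 12

12


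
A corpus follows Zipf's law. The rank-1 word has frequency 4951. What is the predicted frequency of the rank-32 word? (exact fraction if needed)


Zipf's law: freq(rank) = f1 / rank
f1 = 4951, rank = 32
freq = 4951 / 32
GCD(4951, 32) = 1
Simplified: 4951/32

4951/32


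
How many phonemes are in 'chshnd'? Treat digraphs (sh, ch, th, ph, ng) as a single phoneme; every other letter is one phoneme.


Parsing 'chshnd' greedily, digraphs first:
  'ch' -> digraph (1 consonant phoneme) (phonemes so far: 1)
  'sh' -> digraph (1 consonant phoneme) (phonemes so far: 2)
  'n' -> consonant phoneme (phonemes so far: 3)
  'd' -> consonant phoneme (phonemes so far: 4)
Total phonemes: 4

4


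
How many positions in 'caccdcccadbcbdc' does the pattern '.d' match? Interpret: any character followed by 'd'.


Pattern: .d means any character followed by 'd'.
Scanning 'caccdcccadbcbdc' position-by-position:
  Pos 0: window 'ca' -> no
  Pos 1: window 'ac' -> no
  Pos 2: window 'cc' -> no
  Pos 3: window 'cd' -> MATCH
  Pos 4: window 'dc' -> no
  Pos 5: window 'cc' -> no
  Pos 6: window 'cc' -> no
  Pos 7: window 'ca' -> no
  Pos 8: window 'ad' -> MATCH
  Pos 9: window 'db' -> no
  Pos 10: window 'bc' -> no
  Pos 11: window 'cb' -> no
  Pos 12: window 'bd' -> MATCH
  Pos 13: window 'dc' -> no
  Pos 14: window 'c' -> no
Total matches: 3

3


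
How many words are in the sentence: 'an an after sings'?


Counting words by splitting on spaces:
  Word 1: 'an'
  Word 2: 'an'
  Word 3: 'after'
  Word 4: 'sings'
Total words: 4

4


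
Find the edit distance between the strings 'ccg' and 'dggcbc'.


Building DP table for s1='ccg' (len 3) and s2='dggcbc' (len 6):
       d  g  g  c  b  c
    0  1  2  3  4  5  6
  c 1  1  2  3  3  4  5
  c 2  2  2  3  3  4  4
  g 3  3  2  2  3  4  5
Edit distance = dp[3][6] = 5

5


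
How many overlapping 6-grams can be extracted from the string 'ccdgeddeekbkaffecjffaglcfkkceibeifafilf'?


String 'ccdgeddeekbkaffecjffaglcfkkceibeifafilf' has length L = 39.
Number of overlapping n-grams = L - n + 1
Substituting: 39 - 6 + 1 = 34

34
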